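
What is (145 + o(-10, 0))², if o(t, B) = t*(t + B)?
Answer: 60025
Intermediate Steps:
o(t, B) = t*(B + t)
(145 + o(-10, 0))² = (145 - 10*(0 - 10))² = (145 - 10*(-10))² = (145 + 100)² = 245² = 60025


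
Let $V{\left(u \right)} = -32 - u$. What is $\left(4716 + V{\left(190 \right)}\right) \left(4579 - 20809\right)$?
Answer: $-72937620$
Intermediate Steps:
$\left(4716 + V{\left(190 \right)}\right) \left(4579 - 20809\right) = \left(4716 - 222\right) \left(4579 - 20809\right) = \left(4716 - 222\right) \left(-16230\right) = 4494 \left(-16230\right) = -72937620$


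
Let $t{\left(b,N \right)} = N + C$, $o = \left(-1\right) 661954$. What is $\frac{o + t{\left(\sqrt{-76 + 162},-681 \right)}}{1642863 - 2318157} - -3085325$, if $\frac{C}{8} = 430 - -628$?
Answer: $\frac{694500704907}{225098} \approx 3.0853 \cdot 10^{6}$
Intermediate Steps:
$o = -661954$
$C = 8464$ ($C = 8 \left(430 - -628\right) = 8 \left(430 + 628\right) = 8 \cdot 1058 = 8464$)
$t{\left(b,N \right)} = 8464 + N$ ($t{\left(b,N \right)} = N + 8464 = 8464 + N$)
$\frac{o + t{\left(\sqrt{-76 + 162},-681 \right)}}{1642863 - 2318157} - -3085325 = \frac{-661954 + \left(8464 - 681\right)}{1642863 - 2318157} - -3085325 = \frac{-661954 + 7783}{-675294} + 3085325 = \left(-654171\right) \left(- \frac{1}{675294}\right) + 3085325 = \frac{218057}{225098} + 3085325 = \frac{694500704907}{225098}$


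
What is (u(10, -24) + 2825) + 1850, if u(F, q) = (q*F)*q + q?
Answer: 10411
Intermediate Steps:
u(F, q) = q + F*q² (u(F, q) = (F*q)*q + q = F*q² + q = q + F*q²)
(u(10, -24) + 2825) + 1850 = (-24*(1 + 10*(-24)) + 2825) + 1850 = (-24*(1 - 240) + 2825) + 1850 = (-24*(-239) + 2825) + 1850 = (5736 + 2825) + 1850 = 8561 + 1850 = 10411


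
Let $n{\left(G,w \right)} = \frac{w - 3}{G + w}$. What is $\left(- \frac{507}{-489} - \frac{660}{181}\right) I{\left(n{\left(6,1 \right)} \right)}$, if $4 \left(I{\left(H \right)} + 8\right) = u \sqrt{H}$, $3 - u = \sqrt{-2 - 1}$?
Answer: $\frac{615928}{29503} - \frac{76991 \sqrt{42}}{826084} - \frac{230973 i \sqrt{14}}{826084} \approx 20.273 - 1.0462 i$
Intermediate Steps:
$n{\left(G,w \right)} = \frac{-3 + w}{G + w}$
$u = 3 - i \sqrt{3}$ ($u = 3 - \sqrt{-2 - 1} = 3 - \sqrt{-3} = 3 - i \sqrt{3} \approx 3.0 - 1.732 i$)
$I{\left(H \right)} = -8 + \frac{\sqrt{H} \left(3 - i \sqrt{3}\right)}{4}$ ($I{\left(H \right)} = -8 + \frac{\left(3 - i \sqrt{3}\right) \sqrt{H}}{4} = -8 + \frac{\sqrt{H} \left(3 - i \sqrt{3}\right)}{4}$)
$\left(- \frac{507}{-489} - \frac{660}{181}\right) I{\left(n{\left(6,1 \right)} \right)} = \left(- \frac{507}{-489} - \frac{660}{181}\right) \left(-8 + \frac{\sqrt{\frac{-3 + 1}{6 + 1}} \left(3 - i \sqrt{3}\right)}{4}\right) = \left(\left(-507\right) \left(- \frac{1}{489}\right) - \frac{660}{181}\right) \left(-8 + \frac{\sqrt{\frac{1}{7} \left(-2\right)} \left(3 - i \sqrt{3}\right)}{4}\right) = \left(\frac{169}{163} - \frac{660}{181}\right) \left(-8 + \frac{\sqrt{\frac{1}{7} \left(-2\right)} \left(3 - i \sqrt{3}\right)}{4}\right) = - \frac{76991 \left(-8 + \frac{\sqrt{- \frac{2}{7}} \left(3 - i \sqrt{3}\right)}{4}\right)}{29503} = - \frac{76991 \left(-8 + \frac{\frac{i \sqrt{14}}{7} \left(3 - i \sqrt{3}\right)}{4}\right)}{29503} = - \frac{76991 \left(-8 + \frac{i \sqrt{14} \left(3 - i \sqrt{3}\right)}{28}\right)}{29503} = \frac{615928}{29503} - \frac{76991 i \sqrt{14} \left(3 - i \sqrt{3}\right)}{826084}$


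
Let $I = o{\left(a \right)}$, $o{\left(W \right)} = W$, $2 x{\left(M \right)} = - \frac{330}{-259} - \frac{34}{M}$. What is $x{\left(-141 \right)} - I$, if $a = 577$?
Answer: $- \frac{21043795}{36519} \approx -576.24$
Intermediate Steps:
$x{\left(M \right)} = \frac{165}{259} - \frac{17}{M}$ ($x{\left(M \right)} = \frac{- \frac{330}{-259} - \frac{34}{M}}{2} = \frac{\left(-330\right) \left(- \frac{1}{259}\right) - \frac{34}{M}}{2} = \frac{\frac{330}{259} - \frac{34}{M}}{2} = \frac{165}{259} - \frac{17}{M}$)
$I = 577$
$x{\left(-141 \right)} - I = \left(\frac{165}{259} - \frac{17}{-141}\right) - 577 = \left(\frac{165}{259} - - \frac{17}{141}\right) - 577 = \left(\frac{165}{259} + \frac{17}{141}\right) - 577 = \frac{27668}{36519} - 577 = - \frac{21043795}{36519}$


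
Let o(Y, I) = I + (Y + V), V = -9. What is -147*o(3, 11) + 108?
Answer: -627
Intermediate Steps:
o(Y, I) = -9 + I + Y (o(Y, I) = I + (Y - 9) = I + (-9 + Y) = -9 + I + Y)
-147*o(3, 11) + 108 = -147*(-9 + 11 + 3) + 108 = -147*5 + 108 = -735 + 108 = -627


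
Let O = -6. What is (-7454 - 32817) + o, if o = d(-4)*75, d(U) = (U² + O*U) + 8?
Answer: -36671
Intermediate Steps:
d(U) = 8 + U² - 6*U (d(U) = (U² - 6*U) + 8 = 8 + U² - 6*U)
o = 3600 (o = (8 + (-4)² - 6*(-4))*75 = (8 + 16 + 24)*75 = 48*75 = 3600)
(-7454 - 32817) + o = (-7454 - 32817) + 3600 = -40271 + 3600 = -36671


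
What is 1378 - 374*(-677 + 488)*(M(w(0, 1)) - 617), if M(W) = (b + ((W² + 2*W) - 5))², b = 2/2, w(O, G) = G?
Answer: -43541198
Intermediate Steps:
b = 1 (b = 2*(½) = 1)
M(W) = (-4 + W² + 2*W)² (M(W) = (1 + ((W² + 2*W) - 5))² = (1 + (-5 + W² + 2*W))² = (-4 + W² + 2*W)²)
1378 - 374*(-677 + 488)*(M(w(0, 1)) - 617) = 1378 - 374*(-677 + 488)*((-4 + 1² + 2*1)² - 617) = 1378 - (-70686)*((-4 + 1 + 2)² - 617) = 1378 - (-70686)*((-1)² - 617) = 1378 - (-70686)*(1 - 617) = 1378 - (-70686)*(-616) = 1378 - 374*116424 = 1378 - 43542576 = -43541198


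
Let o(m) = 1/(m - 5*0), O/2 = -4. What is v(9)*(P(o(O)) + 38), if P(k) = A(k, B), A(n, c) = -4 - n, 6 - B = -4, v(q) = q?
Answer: 2457/8 ≈ 307.13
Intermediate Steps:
O = -8 (O = 2*(-4) = -8)
B = 10 (B = 6 - 1*(-4) = 6 + 4 = 10)
o(m) = 1/m (o(m) = 1/(m + 0) = 1/m)
P(k) = -4 - k
v(9)*(P(o(O)) + 38) = 9*((-4 - 1/(-8)) + 38) = 9*((-4 - 1*(-1/8)) + 38) = 9*((-4 + 1/8) + 38) = 9*(-31/8 + 38) = 9*(273/8) = 2457/8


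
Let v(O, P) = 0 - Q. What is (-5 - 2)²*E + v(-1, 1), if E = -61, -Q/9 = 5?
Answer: -2944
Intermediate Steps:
Q = -45 (Q = -9*5 = -45)
v(O, P) = 45 (v(O, P) = 0 - 1*(-45) = 0 + 45 = 45)
(-5 - 2)²*E + v(-1, 1) = (-5 - 2)²*(-61) + 45 = (-7)²*(-61) + 45 = 49*(-61) + 45 = -2989 + 45 = -2944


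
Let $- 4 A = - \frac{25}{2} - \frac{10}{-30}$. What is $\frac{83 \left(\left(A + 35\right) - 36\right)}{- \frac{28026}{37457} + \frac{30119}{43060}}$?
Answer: $- \frac{1639914468535}{471793062} \approx -3475.9$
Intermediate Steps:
$A = \frac{73}{24}$ ($A = - \frac{- \frac{25}{2} - \frac{10}{-30}}{4} = - \frac{\left(-25\right) \frac{1}{2} - - \frac{1}{3}}{4} = - \frac{- \frac{25}{2} + \frac{1}{3}}{4} = \left(- \frac{1}{4}\right) \left(- \frac{73}{6}\right) = \frac{73}{24} \approx 3.0417$)
$\frac{83 \left(\left(A + 35\right) - 36\right)}{- \frac{28026}{37457} + \frac{30119}{43060}} = \frac{83 \left(\left(\frac{73}{24} + 35\right) - 36\right)}{- \frac{28026}{37457} + \frac{30119}{43060}} = \frac{83 \left(\frac{913}{24} - 36\right)}{\left(-28026\right) \frac{1}{37457} + 30119 \cdot \frac{1}{43060}} = \frac{83 \cdot \frac{49}{24}}{- \frac{28026}{37457} + \frac{30119}{43060}} = \frac{4067}{24 \left(- \frac{78632177}{1612898420}\right)} = \frac{4067}{24} \left(- \frac{1612898420}{78632177}\right) = - \frac{1639914468535}{471793062}$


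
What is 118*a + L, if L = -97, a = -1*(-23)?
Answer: 2617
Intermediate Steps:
a = 23
118*a + L = 118*23 - 97 = 2714 - 97 = 2617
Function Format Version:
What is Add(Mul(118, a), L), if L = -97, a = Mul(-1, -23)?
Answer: 2617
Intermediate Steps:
a = 23
Add(Mul(118, a), L) = Add(Mul(118, 23), -97) = Add(2714, -97) = 2617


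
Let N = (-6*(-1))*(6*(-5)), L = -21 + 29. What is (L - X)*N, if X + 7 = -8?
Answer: -4140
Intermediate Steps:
X = -15 (X = -7 - 8 = -15)
L = 8
N = -180 (N = 6*(-30) = -180)
(L - X)*N = (8 - 1*(-15))*(-180) = (8 + 15)*(-180) = 23*(-180) = -4140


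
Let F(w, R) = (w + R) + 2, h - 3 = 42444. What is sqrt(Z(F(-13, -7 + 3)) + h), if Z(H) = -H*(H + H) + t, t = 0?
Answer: sqrt(41997) ≈ 204.93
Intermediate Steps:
h = 42447 (h = 3 + 42444 = 42447)
F(w, R) = 2 + R + w (F(w, R) = (R + w) + 2 = 2 + R + w)
Z(H) = -2*H**2 (Z(H) = -H*(H + H) + 0 = -H*2*H + 0 = -2*H**2 + 0 = -2*H**2)
sqrt(Z(F(-13, -7 + 3)) + h) = sqrt(-2*(2 + (-7 + 3) - 13)**2 + 42447) = sqrt(-2*(2 - 4 - 13)**2 + 42447) = sqrt(-2*(-15)**2 + 42447) = sqrt(-2*225 + 42447) = sqrt(-450 + 42447) = sqrt(41997)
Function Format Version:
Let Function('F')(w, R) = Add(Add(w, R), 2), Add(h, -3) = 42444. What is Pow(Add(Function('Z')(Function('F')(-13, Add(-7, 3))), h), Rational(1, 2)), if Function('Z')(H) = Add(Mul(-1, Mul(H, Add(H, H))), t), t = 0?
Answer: Pow(41997, Rational(1, 2)) ≈ 204.93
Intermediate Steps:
h = 42447 (h = Add(3, 42444) = 42447)
Function('F')(w, R) = Add(2, R, w) (Function('F')(w, R) = Add(Add(R, w), 2) = Add(2, R, w))
Function('Z')(H) = Mul(-2, Pow(H, 2)) (Function('Z')(H) = Add(Mul(-1, Mul(H, Add(H, H))), 0) = Add(Mul(-1, Mul(H, Mul(2, H))), 0) = Add(Mul(-1, Mul(2, Pow(H, 2))), 0) = Add(Mul(-2, Pow(H, 2)), 0) = Mul(-2, Pow(H, 2)))
Pow(Add(Function('Z')(Function('F')(-13, Add(-7, 3))), h), Rational(1, 2)) = Pow(Add(Mul(-2, Pow(Add(2, Add(-7, 3), -13), 2)), 42447), Rational(1, 2)) = Pow(Add(Mul(-2, Pow(Add(2, -4, -13), 2)), 42447), Rational(1, 2)) = Pow(Add(Mul(-2, Pow(-15, 2)), 42447), Rational(1, 2)) = Pow(Add(Mul(-2, 225), 42447), Rational(1, 2)) = Pow(Add(-450, 42447), Rational(1, 2)) = Pow(41997, Rational(1, 2))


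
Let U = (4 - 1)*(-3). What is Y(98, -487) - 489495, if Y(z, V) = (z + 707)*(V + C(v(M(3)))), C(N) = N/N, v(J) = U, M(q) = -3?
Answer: -880725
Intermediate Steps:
U = -9 (U = 3*(-3) = -9)
v(J) = -9
C(N) = 1
Y(z, V) = (1 + V)*(707 + z) (Y(z, V) = (z + 707)*(V + 1) = (707 + z)*(1 + V) = (1 + V)*(707 + z))
Y(98, -487) - 489495 = (707 + 98 + 707*(-487) - 487*98) - 489495 = (707 + 98 - 344309 - 47726) - 489495 = -391230 - 489495 = -880725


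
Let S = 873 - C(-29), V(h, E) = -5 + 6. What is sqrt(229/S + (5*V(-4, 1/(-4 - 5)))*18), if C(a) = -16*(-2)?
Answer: 31*sqrt(79)/29 ≈ 9.5012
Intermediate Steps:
C(a) = 32
V(h, E) = 1
S = 841 (S = 873 - 1*32 = 873 - 32 = 841)
sqrt(229/S + (5*V(-4, 1/(-4 - 5)))*18) = sqrt(229/841 + (5*1)*18) = sqrt(229*(1/841) + 5*18) = sqrt(229/841 + 90) = sqrt(75919/841) = 31*sqrt(79)/29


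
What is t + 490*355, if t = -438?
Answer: 173512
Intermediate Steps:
t + 490*355 = -438 + 490*355 = -438 + 173950 = 173512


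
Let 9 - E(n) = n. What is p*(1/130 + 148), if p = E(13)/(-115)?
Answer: 38482/7475 ≈ 5.1481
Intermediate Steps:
E(n) = 9 - n
p = 4/115 (p = (9 - 1*13)/(-115) = (9 - 13)*(-1/115) = -4*(-1/115) = 4/115 ≈ 0.034783)
p*(1/130 + 148) = 4*(1/130 + 148)/115 = (4/115)*(19241/130) = 38482/7475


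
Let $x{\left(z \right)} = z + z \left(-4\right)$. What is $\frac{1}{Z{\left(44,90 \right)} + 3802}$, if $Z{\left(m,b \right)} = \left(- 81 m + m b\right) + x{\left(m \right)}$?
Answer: $\frac{1}{4066} \approx 0.00024594$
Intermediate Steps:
$x{\left(z \right)} = - 3 z$ ($x{\left(z \right)} = z - 4 z = - 3 z$)
$Z{\left(m,b \right)} = - 84 m + b m$ ($Z{\left(m,b \right)} = \left(- 81 m + m b\right) - 3 m = \left(- 81 m + b m\right) - 3 m = - 84 m + b m$)
$\frac{1}{Z{\left(44,90 \right)} + 3802} = \frac{1}{44 \left(-84 + 90\right) + 3802} = \frac{1}{44 \cdot 6 + 3802} = \frac{1}{264 + 3802} = \frac{1}{4066}$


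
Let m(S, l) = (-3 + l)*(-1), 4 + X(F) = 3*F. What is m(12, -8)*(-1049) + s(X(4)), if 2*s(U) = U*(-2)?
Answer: -11547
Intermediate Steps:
X(F) = -4 + 3*F
s(U) = -U (s(U) = (U*(-2))/2 = (-2*U)/2 = -U)
m(S, l) = 3 - l
m(12, -8)*(-1049) + s(X(4)) = (3 - 1*(-8))*(-1049) - (-4 + 3*4) = (3 + 8)*(-1049) - (-4 + 12) = 11*(-1049) - 1*8 = -11539 - 8 = -11547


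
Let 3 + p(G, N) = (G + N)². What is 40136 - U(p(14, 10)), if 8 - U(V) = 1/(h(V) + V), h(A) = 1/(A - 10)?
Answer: 12945293363/322600 ≈ 40128.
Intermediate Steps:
h(A) = 1/(-10 + A)
p(G, N) = -3 + (G + N)²
U(V) = 8 - 1/(V + 1/(-10 + V)) (U(V) = 8 - 1/(1/(-10 + V) + V) = 8 - 1/(V + 1/(-10 + V)))
40136 - U(p(14, 10)) = 40136 - (8 + (-1 + 8*(-3 + (14 + 10)²))*(-10 + (-3 + (14 + 10)²)))/(1 + (-3 + (14 + 10)²)*(-10 + (-3 + (14 + 10)²))) = 40136 - (8 + (-1 + 8*(-3 + 24²))*(-10 + (-3 + 24²)))/(1 + (-3 + 24²)*(-10 + (-3 + 24²))) = 40136 - (8 + (-1 + 8*(-3 + 576))*(-10 + (-3 + 576)))/(1 + (-3 + 576)*(-10 + (-3 + 576))) = 40136 - (8 + (-1 + 8*573)*(-10 + 573))/(1 + 573*(-10 + 573)) = 40136 - (8 + (-1 + 4584)*563)/(1 + 573*563) = 40136 - (8 + 4583*563)/(1 + 322599) = 40136 - (8 + 2580229)/322600 = 40136 - 2580237/322600 = 12945293363/322600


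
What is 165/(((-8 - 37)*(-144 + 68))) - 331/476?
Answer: -8779/13566 ≈ -0.64713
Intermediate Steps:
165/(((-8 - 37)*(-144 + 68))) - 331/476 = 165/((-45*(-76))) - 331*1/476 = 165/3420 - 331/476 = 165*(1/3420) - 331/476 = 11/228 - 331/476 = -8779/13566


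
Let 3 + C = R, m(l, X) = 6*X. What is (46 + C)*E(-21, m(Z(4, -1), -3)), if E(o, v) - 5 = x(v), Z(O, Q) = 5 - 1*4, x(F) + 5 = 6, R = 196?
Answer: 1434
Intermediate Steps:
x(F) = 1 (x(F) = -5 + 6 = 1)
Z(O, Q) = 1 (Z(O, Q) = 5 - 4 = 1)
E(o, v) = 6 (E(o, v) = 5 + 1 = 6)
C = 193 (C = -3 + 196 = 193)
(46 + C)*E(-21, m(Z(4, -1), -3)) = (46 + 193)*6 = 239*6 = 1434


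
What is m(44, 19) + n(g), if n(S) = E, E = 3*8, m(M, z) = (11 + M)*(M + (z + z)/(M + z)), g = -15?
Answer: 156062/63 ≈ 2477.2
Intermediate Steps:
m(M, z) = (11 + M)*(M + 2*z/(M + z)) (m(M, z) = (11 + M)*(M + (2*z)/(M + z)) = (11 + M)*(M + 2*z/(M + z)))
E = 24
n(S) = 24
m(44, 19) + n(g) = (44³ + 11*44² + 22*19 + 19*44² + 13*44*19)/(44 + 19) + 24 = (85184 + 11*1936 + 418 + 19*1936 + 10868)/63 + 24 = (85184 + 21296 + 418 + 36784 + 10868)/63 + 24 = (1/63)*154550 + 24 = 154550/63 + 24 = 156062/63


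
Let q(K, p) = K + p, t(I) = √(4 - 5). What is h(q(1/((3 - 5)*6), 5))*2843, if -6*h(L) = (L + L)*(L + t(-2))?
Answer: -9896483/432 - 167737*I/36 ≈ -22909.0 - 4659.4*I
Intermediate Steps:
t(I) = I (t(I) = √(-1) = I)
h(L) = -L*(I + L)/3 (h(L) = -(L + L)*(L + I)/6 = -2*L*(I + L)/6 = -L*(I + L)/3)
h(q(1/((3 - 5)*6), 5))*2843 = -(1/((3 - 5)*6) + 5)*(I + (1/((3 - 5)*6) + 5))/3*2843 = -((⅙)/(-2) + 5)*(I + ((⅙)/(-2) + 5))/3*2843 = -(-½*⅙ + 5)*(I + (-½*⅙ + 5))/3*2843 = -(-1/12 + 5)*(I + (-1/12 + 5))/3*2843 = -⅓*59/12*(I + 59/12)*2843 = -⅓*59/12*(59/12 + I)*2843 = (-3481/432 - 59*I/36)*2843 = -9896483/432 - 167737*I/36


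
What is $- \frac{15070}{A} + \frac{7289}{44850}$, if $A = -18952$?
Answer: $\frac{8848159}{9239100} \approx 0.95769$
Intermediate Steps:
$- \frac{15070}{A} + \frac{7289}{44850} = - \frac{15070}{-18952} + \frac{7289}{44850} = \left(-15070\right) \left(- \frac{1}{18952}\right) + 7289 \cdot \frac{1}{44850} = \frac{7535}{9476} + \frac{7289}{44850} = \frac{8848159}{9239100}$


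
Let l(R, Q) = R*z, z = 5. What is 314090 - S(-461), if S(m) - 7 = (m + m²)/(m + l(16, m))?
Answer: 119877683/381 ≈ 3.1464e+5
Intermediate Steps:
l(R, Q) = 5*R (l(R, Q) = R*5 = 5*R)
S(m) = 7 + (m + m²)/(80 + m) (S(m) = 7 + (m + m²)/(m + 5*16) = 7 + (m + m²)/(m + 80) = 7 + (m + m²)/(80 + m))
314090 - S(-461) = 314090 - (560 + (-461)² + 8*(-461))/(80 - 461) = 314090 - (560 + 212521 - 3688)/(-381) = 314090 - (-1)*209393/381 = 314090 - 1*(-209393/381) = 314090 + 209393/381 = 119877683/381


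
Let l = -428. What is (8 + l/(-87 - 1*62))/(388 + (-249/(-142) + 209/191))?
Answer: 43937640/1579485377 ≈ 0.027818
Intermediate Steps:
(8 + l/(-87 - 1*62))/(388 + (-249/(-142) + 209/191)) = (8 - 428/(-87 - 1*62))/(388 + (-249/(-142) + 209/191)) = (8 - 428/(-87 - 62))/(388 + (-249*(-1/142) + 209*(1/191))) = (8 - 428/(-149))/(388 + (249/142 + 209/191)) = (8 - 428*(-1/149))/(388 + 77237/27122) = (8 + 428/149)/(10600573/27122) = (1620/149)*(27122/10600573) = 43937640/1579485377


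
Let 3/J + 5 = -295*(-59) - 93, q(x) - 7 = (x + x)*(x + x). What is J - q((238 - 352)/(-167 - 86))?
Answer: -2884707134/369267921 ≈ -7.8120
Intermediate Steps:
q(x) = 7 + 4*x² (q(x) = 7 + (x + x)*(x + x) = 7 + (2*x)*(2*x) = 7 + 4*x²)
J = 1/5769 (J = 3/(-5 + (-295*(-59) - 93)) = 3/(-5 + (17405 - 93)) = 3/(-5 + 17312) = 3/17307 = 3*(1/17307) = 1/5769 ≈ 0.00017334)
J - q((238 - 352)/(-167 - 86)) = 1/5769 - (7 + 4*((238 - 352)/(-167 - 86))²) = 1/5769 - (7 + 4*(-114/(-253))²) = 1/5769 - (7 + 4*(-114*(-1/253))²) = 1/5769 - (7 + 4*(114/253)²) = 1/5769 - (7 + 4*(12996/64009)) = 1/5769 - (7 + 51984/64009) = 1/5769 - 1*500047/64009 = 1/5769 - 500047/64009 = -2884707134/369267921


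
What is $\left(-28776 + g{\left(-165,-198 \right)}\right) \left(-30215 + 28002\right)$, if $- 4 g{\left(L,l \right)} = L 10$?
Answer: $\frac{125536851}{2} \approx 6.2768 \cdot 10^{7}$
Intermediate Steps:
$g{\left(L,l \right)} = - \frac{5 L}{2}$ ($g{\left(L,l \right)} = - \frac{L 10}{4} = - \frac{10 L}{4} = - \frac{5 L}{2}$)
$\left(-28776 + g{\left(-165,-198 \right)}\right) \left(-30215 + 28002\right) = \left(-28776 - - \frac{825}{2}\right) \left(-30215 + 28002\right) = \left(-28776 + \frac{825}{2}\right) \left(-2213\right) = \left(- \frac{56727}{2}\right) \left(-2213\right) = \frac{125536851}{2}$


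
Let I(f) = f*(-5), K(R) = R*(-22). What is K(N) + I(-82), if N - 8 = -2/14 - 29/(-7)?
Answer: 146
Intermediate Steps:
N = 12 (N = 8 + (-2/14 - 29/(-7)) = 8 + (-2*1/14 - 29*(-⅐)) = 8 + (-⅐ + 29/7) = 8 + 4 = 12)
K(R) = -22*R
I(f) = -5*f
K(N) + I(-82) = -22*12 - 5*(-82) = -264 + 410 = 146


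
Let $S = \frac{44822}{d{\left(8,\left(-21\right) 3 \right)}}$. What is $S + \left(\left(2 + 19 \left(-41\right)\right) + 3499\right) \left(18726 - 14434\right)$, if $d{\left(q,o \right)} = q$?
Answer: $\frac{46753707}{4} \approx 1.1688 \cdot 10^{7}$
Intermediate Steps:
$S = \frac{22411}{4}$ ($S = \frac{44822}{8} = 44822 \cdot \frac{1}{8} = \frac{22411}{4} \approx 5602.8$)
$S + \left(\left(2 + 19 \left(-41\right)\right) + 3499\right) \left(18726 - 14434\right) = \frac{22411}{4} + \left(\left(2 + 19 \left(-41\right)\right) + 3499\right) \left(18726 - 14434\right) = \frac{22411}{4} + \left(\left(2 - 779\right) + 3499\right) 4292 = \frac{22411}{4} + \left(-777 + 3499\right) 4292 = \frac{22411}{4} + 2722 \cdot 4292 = \frac{22411}{4} + 11682824 = \frac{46753707}{4}$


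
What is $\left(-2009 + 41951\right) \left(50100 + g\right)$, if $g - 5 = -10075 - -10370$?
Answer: $2013076800$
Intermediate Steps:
$g = 300$ ($g = 5 - -295 = 5 + \left(-10075 + 10370\right) = 5 + 295 = 300$)
$\left(-2009 + 41951\right) \left(50100 + g\right) = \left(-2009 + 41951\right) \left(50100 + 300\right) = 39942 \cdot 50400 = 2013076800$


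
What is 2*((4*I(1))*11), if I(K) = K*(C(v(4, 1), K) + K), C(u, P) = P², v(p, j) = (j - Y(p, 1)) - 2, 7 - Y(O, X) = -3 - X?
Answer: 176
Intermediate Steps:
Y(O, X) = 10 + X (Y(O, X) = 7 - (-3 - X) = 7 + (3 + X) = 10 + X)
v(p, j) = -13 + j (v(p, j) = (j - (10 + 1)) - 2 = (j - 1*11) - 2 = (j - 11) - 2 = (-11 + j) - 2 = -13 + j)
I(K) = K*(K + K²) (I(K) = K*(K² + K) = K*(K + K²))
2*((4*I(1))*11) = 2*((4*(1²*(1 + 1)))*11) = 2*((4*(1*2))*11) = 2*((4*2)*11) = 2*(8*11) = 2*88 = 176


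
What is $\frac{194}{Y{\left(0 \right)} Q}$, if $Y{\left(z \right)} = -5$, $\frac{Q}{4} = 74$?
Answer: $- \frac{97}{740} \approx -0.13108$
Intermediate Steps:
$Q = 296$ ($Q = 4 \cdot 74 = 296$)
$\frac{194}{Y{\left(0 \right)} Q} = \frac{194}{\left(-5\right) 296} = \frac{194}{-1480} = 194 \left(- \frac{1}{1480}\right) = - \frac{97}{740}$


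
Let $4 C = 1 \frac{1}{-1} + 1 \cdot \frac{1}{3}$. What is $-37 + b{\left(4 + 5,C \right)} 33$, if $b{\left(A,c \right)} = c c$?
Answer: $- \frac{433}{12} \approx -36.083$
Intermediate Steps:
$C = - \frac{1}{6}$ ($C = \frac{1 \frac{1}{-1} + 1 \cdot \frac{1}{3}}{4} = \frac{1 \left(-1\right) + 1 \cdot \frac{1}{3}}{4} = \frac{-1 + \frac{1}{3}}{4} = \frac{1}{4} \left(- \frac{2}{3}\right) = - \frac{1}{6} \approx -0.16667$)
$b{\left(A,c \right)} = c^{2}$
$-37 + b{\left(4 + 5,C \right)} 33 = -37 + \left(- \frac{1}{6}\right)^{2} \cdot 33 = -37 + \frac{1}{36} \cdot 33 = -37 + \frac{11}{12} = - \frac{433}{12}$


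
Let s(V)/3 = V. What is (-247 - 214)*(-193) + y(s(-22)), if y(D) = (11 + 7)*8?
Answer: 89117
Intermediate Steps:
s(V) = 3*V
y(D) = 144 (y(D) = 18*8 = 144)
(-247 - 214)*(-193) + y(s(-22)) = (-247 - 214)*(-193) + 144 = -461*(-193) + 144 = 88973 + 144 = 89117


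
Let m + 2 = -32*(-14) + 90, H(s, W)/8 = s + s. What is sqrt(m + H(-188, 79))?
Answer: 2*I*sqrt(618) ≈ 49.719*I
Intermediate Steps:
H(s, W) = 16*s (H(s, W) = 8*(s + s) = 8*(2*s) = 16*s)
m = 536 (m = -2 + (-32*(-14) + 90) = -2 + (448 + 90) = -2 + 538 = 536)
sqrt(m + H(-188, 79)) = sqrt(536 + 16*(-188)) = sqrt(536 - 3008) = sqrt(-2472) = 2*I*sqrt(618)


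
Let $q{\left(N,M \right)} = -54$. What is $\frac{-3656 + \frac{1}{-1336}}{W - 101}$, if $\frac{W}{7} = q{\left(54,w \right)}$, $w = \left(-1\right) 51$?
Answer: $\frac{4884417}{639944} \approx 7.6326$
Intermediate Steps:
$w = -51$
$W = -378$ ($W = 7 \left(-54\right) = -378$)
$\frac{-3656 + \frac{1}{-1336}}{W - 101} = \frac{-3656 + \frac{1}{-1336}}{-378 - 101} = \frac{-3656 - \frac{1}{1336}}{-378 - 101} = - \frac{4884417}{1336 \left(-479\right)} = \left(- \frac{4884417}{1336}\right) \left(- \frac{1}{479}\right) = \frac{4884417}{639944}$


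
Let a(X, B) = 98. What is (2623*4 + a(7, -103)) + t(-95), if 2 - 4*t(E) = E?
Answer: 42457/4 ≈ 10614.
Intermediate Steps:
t(E) = ½ - E/4
(2623*4 + a(7, -103)) + t(-95) = (2623*4 + 98) + (½ - ¼*(-95)) = (10492 + 98) + (½ + 95/4) = 10590 + 97/4 = 42457/4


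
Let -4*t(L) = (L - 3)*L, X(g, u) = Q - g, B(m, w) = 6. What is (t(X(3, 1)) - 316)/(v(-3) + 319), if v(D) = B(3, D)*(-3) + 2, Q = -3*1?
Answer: -659/606 ≈ -1.0875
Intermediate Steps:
Q = -3
v(D) = -16 (v(D) = 6*(-3) + 2 = -18 + 2 = -16)
X(g, u) = -3 - g
t(L) = -L*(-3 + L)/4 (t(L) = -(L - 3)*L/4 = -(-3 + L)*L/4 = -L*(-3 + L)/4)
(t(X(3, 1)) - 316)/(v(-3) + 319) = ((-3 - 1*3)*(3 - (-3 - 1*3))/4 - 316)/(-16 + 319) = ((-3 - 3)*(3 - (-3 - 3))/4 - 316)/303 = ((1/4)*(-6)*(3 - 1*(-6)) - 316)*(1/303) = ((1/4)*(-6)*(3 + 6) - 316)*(1/303) = ((1/4)*(-6)*9 - 316)*(1/303) = (-27/2 - 316)*(1/303) = -659/2*1/303 = -659/606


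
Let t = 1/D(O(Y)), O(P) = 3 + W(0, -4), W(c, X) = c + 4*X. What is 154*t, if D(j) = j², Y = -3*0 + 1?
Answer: 154/169 ≈ 0.91124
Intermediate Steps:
Y = 1 (Y = 0 + 1 = 1)
O(P) = -13 (O(P) = 3 + (0 + 4*(-4)) = 3 + (0 - 16) = 3 - 16 = -13)
t = 1/169 (t = 1/((-13)²) = 1/169 ≈ 0.0059172)
154*t = 154*(1/169) = 154/169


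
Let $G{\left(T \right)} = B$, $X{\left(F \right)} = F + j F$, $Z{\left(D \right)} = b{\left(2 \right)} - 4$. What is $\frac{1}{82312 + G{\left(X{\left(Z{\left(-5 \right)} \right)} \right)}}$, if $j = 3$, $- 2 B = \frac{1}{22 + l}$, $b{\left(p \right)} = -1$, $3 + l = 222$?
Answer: $\frac{482}{39674383} \approx 1.2149 \cdot 10^{-5}$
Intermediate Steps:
$l = 219$ ($l = -3 + 222 = 219$)
$Z{\left(D \right)} = -5$ ($Z{\left(D \right)} = -1 - 4 = -5$)
$B = - \frac{1}{482}$ ($B = - \frac{1}{2 \left(22 + 219\right)} = - \frac{1}{2 \cdot 241} = \left(- \frac{1}{2}\right) \frac{1}{241} = - \frac{1}{482} \approx -0.0020747$)
$X{\left(F \right)} = 4 F$ ($X{\left(F \right)} = F + 3 F = 4 F$)
$G{\left(T \right)} = - \frac{1}{482}$
$\frac{1}{82312 + G{\left(X{\left(Z{\left(-5 \right)} \right)} \right)}} = \frac{1}{82312 - \frac{1}{482}} = \frac{1}{\frac{39674383}{482}} = \frac{482}{39674383}$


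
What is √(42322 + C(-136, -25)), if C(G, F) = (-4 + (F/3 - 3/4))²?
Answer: √6119017/12 ≈ 206.14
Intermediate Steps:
C(G, F) = (-19/4 + F/3)² (C(G, F) = (-4 + (F*(⅓) - 3*¼))² = (-4 + (F/3 - ¾))² = (-4 + (-¾ + F/3))² = (-19/4 + F/3)²)
√(42322 + C(-136, -25)) = √(42322 + (-57 + 4*(-25))²/144) = √(42322 + (-57 - 100)²/144) = √(42322 + (1/144)*(-157)²) = √(42322 + (1/144)*24649) = √(42322 + 24649/144) = √(6119017/144) = √6119017/12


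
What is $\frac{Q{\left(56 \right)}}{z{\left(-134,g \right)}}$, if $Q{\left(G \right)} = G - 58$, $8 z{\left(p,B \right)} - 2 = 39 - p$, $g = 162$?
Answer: $- \frac{16}{175} \approx -0.091429$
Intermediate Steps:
$z{\left(p,B \right)} = \frac{41}{8} - \frac{p}{8}$ ($z{\left(p,B \right)} = \frac{1}{4} + \frac{39 - p}{8} = \frac{1}{4} - \left(- \frac{39}{8} + \frac{p}{8}\right) = \frac{41}{8} - \frac{p}{8}$)
$Q{\left(G \right)} = -58 + G$ ($Q{\left(G \right)} = G - 58 = -58 + G$)
$\frac{Q{\left(56 \right)}}{z{\left(-134,g \right)}} = \frac{-58 + 56}{\frac{41}{8} - - \frac{67}{4}} = - \frac{2}{\frac{41}{8} + \frac{67}{4}} = - \frac{2}{\frac{175}{8}} = \left(-2\right) \frac{8}{175} = - \frac{16}{175}$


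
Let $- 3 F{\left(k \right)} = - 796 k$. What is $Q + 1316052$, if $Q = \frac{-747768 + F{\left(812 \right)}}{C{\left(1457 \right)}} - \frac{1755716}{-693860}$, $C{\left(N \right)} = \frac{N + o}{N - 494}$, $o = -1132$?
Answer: $- \frac{2945569949171}{11275225} \approx -2.6124 \cdot 10^{5}$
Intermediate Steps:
$F{\left(k \right)} = \frac{796 k}{3}$ ($F{\left(k \right)} = - \frac{\left(-796\right) k}{3} = \frac{796 k}{3}$)
$C{\left(N \right)} = \frac{-1132 + N}{-494 + N}$ ($C{\left(N \right)} = \frac{N - 1132}{N - 494} = \frac{-1132 + N}{-494 + N}$)
$Q = - \frac{17784352360871}{11275225}$ ($Q = \frac{-747768 + \frac{796}{3} \cdot 812}{\frac{1}{-494 + 1457} \left(-1132 + 1457\right)} - \frac{1755716}{-693860} = \frac{-747768 + \frac{646352}{3}}{\frac{1}{963} \cdot 325} - - \frac{438929}{173465} = - \frac{1596952}{3 \cdot \frac{1}{963} \cdot 325} + \frac{438929}{173465} = - \frac{1596952}{3 \cdot \frac{325}{963}} + \frac{438929}{173465} = \left(- \frac{1596952}{3}\right) \frac{963}{325} + \frac{438929}{173465} = - \frac{512621592}{325} + \frac{438929}{173465} = - \frac{17784352360871}{11275225} \approx -1.5773 \cdot 10^{6}$)
$Q + 1316052 = - \frac{17784352360871}{11275225} + 1316052 = - \frac{2945569949171}{11275225}$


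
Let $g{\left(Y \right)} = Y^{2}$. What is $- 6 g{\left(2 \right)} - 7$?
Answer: $-31$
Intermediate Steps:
$- 6 g{\left(2 \right)} - 7 = - 6 \cdot 2^{2} - 7 = \left(-6\right) 4 - 7 = -24 - 7 = -31$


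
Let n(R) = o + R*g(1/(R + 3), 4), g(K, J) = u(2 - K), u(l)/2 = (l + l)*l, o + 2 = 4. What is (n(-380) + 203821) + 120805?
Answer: 45272615012/142129 ≈ 3.1853e+5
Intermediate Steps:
o = 2 (o = -2 + 4 = 2)
u(l) = 4*l² (u(l) = 2*((l + l)*l) = 2*((2*l)*l) = 2*(2*l²) = 4*l²)
g(K, J) = 4*(2 - K)²
n(R) = 2 + 4*R*(-2 + 1/(3 + R))² (n(R) = 2 + R*(4*(-2 + 1/(R + 3))²) = 2 + R*(4*(-2 + 1/(3 + R))²) = 2 + 4*R*(-2 + 1/(3 + R))²)
(n(-380) + 203821) + 120805 = ((2 + 4*(-380)*(5 + 2*(-380))²/(3 - 380)²) + 203821) + 120805 = ((2 + 4*(-380)*(5 - 760)²/(-377)²) + 203821) + 120805 = ((2 + 4*(-380)*(1/142129)*(-755)²) + 203821) + 120805 = ((2 + 4*(-380)*(1/142129)*570025) + 203821) + 120805 = ((2 - 866438000/142129) + 203821) + 120805 = (-866153742/142129 + 203821) + 120805 = 28102721167/142129 + 120805 = 45272615012/142129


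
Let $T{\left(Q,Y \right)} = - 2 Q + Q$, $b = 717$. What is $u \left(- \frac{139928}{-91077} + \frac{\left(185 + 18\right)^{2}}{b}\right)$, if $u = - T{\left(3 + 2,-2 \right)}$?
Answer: $\frac{2140844705}{7255801} \approx 295.05$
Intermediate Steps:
$T{\left(Q,Y \right)} = - Q$
$u = 5$ ($u = - \left(-1\right) \left(3 + 2\right) = - \left(-1\right) 5 = \left(-1\right) \left(-5\right) = 5$)
$u \left(- \frac{139928}{-91077} + \frac{\left(185 + 18\right)^{2}}{b}\right) = 5 \left(- \frac{139928}{-91077} + \frac{\left(185 + 18\right)^{2}}{717}\right) = 5 \left(\left(-139928\right) \left(- \frac{1}{91077}\right) + 203^{2} \cdot \frac{1}{717}\right) = 5 \left(\frac{139928}{91077} + 41209 \cdot \frac{1}{717}\right) = 5 \left(\frac{139928}{91077} + \frac{41209}{717}\right) = 5 \cdot \frac{428168941}{7255801} = \frac{2140844705}{7255801}$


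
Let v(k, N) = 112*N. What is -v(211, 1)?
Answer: -112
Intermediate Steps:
-v(211, 1) = -112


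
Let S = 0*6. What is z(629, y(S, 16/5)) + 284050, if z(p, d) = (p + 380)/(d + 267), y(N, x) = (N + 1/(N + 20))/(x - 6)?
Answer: 4246888054/14951 ≈ 2.8405e+5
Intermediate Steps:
S = 0
y(N, x) = (N + 1/(20 + N))/(-6 + x)
z(p, d) = (380 + p)/(267 + d)
z(629, y(S, 16/5)) + 284050 = (380 + 629)/(267 + (1 + 0² + 20*0)/(-120 - 6*0 + 20*(16/5) + 0*(16/5))) + 284050 = 1009/(267 + (1 + 0 + 0)/(-120 + 0 + 20*(16*(⅕)) + 0*(16*(⅕)))) + 284050 = 1009/(267 + 1/(-120 + 0 + 20*(16/5) + 0*(16/5))) + 284050 = 1009/(267 + 1/(-120 + 0 + 64 + 0)) + 284050 = 1009/(267 + 1/(-56)) + 284050 = 1009/(267 - 1/56*1) + 284050 = 1009/(267 - 1/56) + 284050 = 1009/(14951/56) + 284050 = (56/14951)*1009 + 284050 = 56504/14951 + 284050 = 4246888054/14951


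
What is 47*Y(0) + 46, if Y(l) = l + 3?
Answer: 187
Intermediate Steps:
Y(l) = 3 + l
47*Y(0) + 46 = 47*(3 + 0) + 46 = 47*3 + 46 = 141 + 46 = 187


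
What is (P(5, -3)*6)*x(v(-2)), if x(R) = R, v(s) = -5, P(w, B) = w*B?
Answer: 450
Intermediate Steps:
P(w, B) = B*w
(P(5, -3)*6)*x(v(-2)) = (-3*5*6)*(-5) = -15*6*(-5) = -90*(-5) = 450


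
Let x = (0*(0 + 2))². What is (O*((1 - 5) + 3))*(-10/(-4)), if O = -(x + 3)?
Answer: 15/2 ≈ 7.5000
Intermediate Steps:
x = 0 (x = (0*2)² = 0² = 0)
O = -3 (O = -(0 + 3) = -1*3 = -3)
(O*((1 - 5) + 3))*(-10/(-4)) = (-3*((1 - 5) + 3))*(-10/(-4)) = (-3*(-4 + 3))*(-10*(-¼)) = -3*(-1)*(5/2) = 3*(5/2) = 15/2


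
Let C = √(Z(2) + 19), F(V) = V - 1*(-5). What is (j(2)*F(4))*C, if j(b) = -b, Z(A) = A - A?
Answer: -18*√19 ≈ -78.460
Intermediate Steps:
F(V) = 5 + V (F(V) = V + 5 = 5 + V)
Z(A) = 0
C = √19 (C = √(0 + 19) = √19 ≈ 4.3589)
(j(2)*F(4))*C = ((-1*2)*(5 + 4))*√19 = (-2*9)*√19 = -18*√19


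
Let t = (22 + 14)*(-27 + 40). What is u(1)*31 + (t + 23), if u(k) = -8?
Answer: 243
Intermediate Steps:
t = 468 (t = 36*13 = 468)
u(1)*31 + (t + 23) = -8*31 + (468 + 23) = -248 + 491 = 243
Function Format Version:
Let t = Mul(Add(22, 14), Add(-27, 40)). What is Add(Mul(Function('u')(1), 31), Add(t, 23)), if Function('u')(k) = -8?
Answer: 243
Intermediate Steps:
t = 468 (t = Mul(36, 13) = 468)
Add(Mul(Function('u')(1), 31), Add(t, 23)) = Add(Mul(-8, 31), Add(468, 23)) = Add(-248, 491) = 243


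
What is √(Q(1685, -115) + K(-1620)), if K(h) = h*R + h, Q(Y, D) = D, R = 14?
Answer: I*√24415 ≈ 156.25*I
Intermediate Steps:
K(h) = 15*h (K(h) = h*14 + h = 14*h + h = 15*h)
√(Q(1685, -115) + K(-1620)) = √(-115 + 15*(-1620)) = √(-115 - 24300) = √(-24415) = I*√24415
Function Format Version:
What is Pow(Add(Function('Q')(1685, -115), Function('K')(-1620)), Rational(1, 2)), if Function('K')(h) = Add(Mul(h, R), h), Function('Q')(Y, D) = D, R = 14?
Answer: Mul(I, Pow(24415, Rational(1, 2))) ≈ Mul(156.25, I)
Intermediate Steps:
Function('K')(h) = Mul(15, h) (Function('K')(h) = Add(Mul(h, 14), h) = Add(Mul(14, h), h) = Mul(15, h))
Pow(Add(Function('Q')(1685, -115), Function('K')(-1620)), Rational(1, 2)) = Pow(Add(-115, Mul(15, -1620)), Rational(1, 2)) = Pow(Add(-115, -24300), Rational(1, 2)) = Pow(-24415, Rational(1, 2)) = Mul(I, Pow(24415, Rational(1, 2)))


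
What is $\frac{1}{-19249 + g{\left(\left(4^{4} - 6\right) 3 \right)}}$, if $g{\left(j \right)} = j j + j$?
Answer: $\frac{1}{544001} \approx 1.8382 \cdot 10^{-6}$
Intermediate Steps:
$g{\left(j \right)} = j + j^{2}$ ($g{\left(j \right)} = j^{2} + j = j + j^{2}$)
$\frac{1}{-19249 + g{\left(\left(4^{4} - 6\right) 3 \right)}} = \frac{1}{-19249 + \left(4^{4} - 6\right) 3 \left(1 + \left(4^{4} - 6\right) 3\right)} = \frac{1}{-19249 + \left(256 - 6\right) 3 \left(1 + \left(256 - 6\right) 3\right)} = \frac{1}{-19249 + 250 \cdot 3 \left(1 + 250 \cdot 3\right)} = \frac{1}{-19249 + 750 \left(1 + 750\right)} = \frac{1}{-19249 + 750 \cdot 751} = \frac{1}{-19249 + 563250} = \frac{1}{544001}$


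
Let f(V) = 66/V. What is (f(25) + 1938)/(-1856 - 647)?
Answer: -48516/62575 ≈ -0.77533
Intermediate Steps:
(f(25) + 1938)/(-1856 - 647) = (66/25 + 1938)/(-1856 - 647) = (66*(1/25) + 1938)/(-2503) = (66/25 + 1938)*(-1/2503) = (48516/25)*(-1/2503) = -48516/62575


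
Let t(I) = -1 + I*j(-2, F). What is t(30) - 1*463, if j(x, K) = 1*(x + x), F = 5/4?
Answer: -584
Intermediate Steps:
F = 5/4 (F = 5*(¼) = 5/4 ≈ 1.2500)
j(x, K) = 2*x (j(x, K) = 1*(2*x) = 2*x)
t(I) = -1 - 4*I (t(I) = -1 + I*(2*(-2)) = -1 + I*(-4) = -1 - 4*I)
t(30) - 1*463 = (-1 - 4*30) - 1*463 = (-1 - 120) - 463 = -121 - 463 = -584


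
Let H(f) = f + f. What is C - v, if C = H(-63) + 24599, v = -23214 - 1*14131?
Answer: 61818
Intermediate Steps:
H(f) = 2*f
v = -37345 (v = -23214 - 14131 = -37345)
C = 24473 (C = 2*(-63) + 24599 = -126 + 24599 = 24473)
C - v = 24473 - 1*(-37345) = 24473 + 37345 = 61818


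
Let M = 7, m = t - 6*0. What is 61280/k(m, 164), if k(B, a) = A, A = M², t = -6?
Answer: 61280/49 ≈ 1250.6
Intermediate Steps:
m = -6 (m = -6 - 6*0 = -6 + 0 = -6)
A = 49 (A = 7² = 49)
k(B, a) = 49
61280/k(m, 164) = 61280/49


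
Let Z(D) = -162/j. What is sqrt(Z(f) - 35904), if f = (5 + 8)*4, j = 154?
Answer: I*sqrt(212881053)/77 ≈ 189.49*I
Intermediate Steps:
f = 52 (f = 13*4 = 52)
Z(D) = -81/77 (Z(D) = -162/154 = -162*1/154 = -81/77)
sqrt(Z(f) - 35904) = sqrt(-81/77 - 35904) = sqrt(-2764689/77) = I*sqrt(212881053)/77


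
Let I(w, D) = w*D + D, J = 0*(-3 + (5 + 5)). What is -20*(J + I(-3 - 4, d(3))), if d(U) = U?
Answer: 360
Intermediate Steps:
J = 0 (J = 0*(-3 + 10) = 0*7 = 0)
I(w, D) = D + D*w (I(w, D) = D*w + D = D + D*w)
-20*(J + I(-3 - 4, d(3))) = -20*(0 + 3*(1 + (-3 - 4))) = -20*(0 + 3*(1 - 7)) = -20*(0 + 3*(-6)) = -20*(0 - 18) = -20*(-18) = 360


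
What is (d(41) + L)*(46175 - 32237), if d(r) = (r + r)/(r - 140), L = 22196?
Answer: 10208758012/33 ≈ 3.0936e+8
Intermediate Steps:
d(r) = 2*r/(-140 + r) (d(r) = (2*r)/(-140 + r) = 2*r/(-140 + r))
(d(41) + L)*(46175 - 32237) = (2*41/(-140 + 41) + 22196)*(46175 - 32237) = (2*41/(-99) + 22196)*13938 = (2*41*(-1/99) + 22196)*13938 = (-82/99 + 22196)*13938 = (2197322/99)*13938 = 10208758012/33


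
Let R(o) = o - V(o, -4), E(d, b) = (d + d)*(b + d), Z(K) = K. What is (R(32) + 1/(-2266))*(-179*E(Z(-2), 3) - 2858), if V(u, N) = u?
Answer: 1071/1133 ≈ 0.94528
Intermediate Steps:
E(d, b) = 2*d*(b + d) (E(d, b) = (2*d)*(b + d) = 2*d*(b + d))
R(o) = 0 (R(o) = o - o = 0)
(R(32) + 1/(-2266))*(-179*E(Z(-2), 3) - 2858) = (0 + 1/(-2266))*(-358*(-2)*(3 - 2) - 2858) = (0 - 1/2266)*(-358*(-2) - 2858) = -(-179*(-4) - 2858)/2266 = -(716 - 2858)/2266 = -1/2266*(-2142) = 1071/1133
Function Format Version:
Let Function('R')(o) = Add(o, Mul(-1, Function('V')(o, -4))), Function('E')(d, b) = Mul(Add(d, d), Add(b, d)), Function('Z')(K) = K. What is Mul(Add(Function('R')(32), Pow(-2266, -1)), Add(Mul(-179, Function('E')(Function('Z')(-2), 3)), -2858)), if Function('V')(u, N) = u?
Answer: Rational(1071, 1133) ≈ 0.94528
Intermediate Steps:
Function('E')(d, b) = Mul(2, d, Add(b, d)) (Function('E')(d, b) = Mul(Mul(2, d), Add(b, d)) = Mul(2, d, Add(b, d)))
Function('R')(o) = 0 (Function('R')(o) = Add(o, Mul(-1, o)) = 0)
Mul(Add(Function('R')(32), Pow(-2266, -1)), Add(Mul(-179, Function('E')(Function('Z')(-2), 3)), -2858)) = Mul(Add(0, Pow(-2266, -1)), Add(Mul(-179, Mul(2, -2, Add(3, -2))), -2858)) = Mul(Add(0, Rational(-1, 2266)), Add(Mul(-179, Mul(2, -2, 1)), -2858)) = Mul(Rational(-1, 2266), Add(Mul(-179, -4), -2858)) = Mul(Rational(-1, 2266), Add(716, -2858)) = Mul(Rational(-1, 2266), -2142) = Rational(1071, 1133)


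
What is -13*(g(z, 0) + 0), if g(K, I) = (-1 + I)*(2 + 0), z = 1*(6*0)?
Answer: 26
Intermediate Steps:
z = 0 (z = 1*0 = 0)
g(K, I) = -2 + 2*I (g(K, I) = (-1 + I)*2 = -2 + 2*I)
-13*(g(z, 0) + 0) = -13*((-2 + 2*0) + 0) = -13*((-2 + 0) + 0) = -13*(-2 + 0) = -13*(-2) = 26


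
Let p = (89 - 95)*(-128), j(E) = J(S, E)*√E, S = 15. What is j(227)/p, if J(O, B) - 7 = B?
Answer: 39*√227/128 ≈ 4.5906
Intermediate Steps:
J(O, B) = 7 + B
j(E) = √E*(7 + E) (j(E) = (7 + E)*√E = √E*(7 + E))
p = 768 (p = -6*(-128) = 768)
j(227)/p = (√227*(7 + 227))/768 = (√227*234)*(1/768) = (234*√227)*(1/768) = 39*√227/128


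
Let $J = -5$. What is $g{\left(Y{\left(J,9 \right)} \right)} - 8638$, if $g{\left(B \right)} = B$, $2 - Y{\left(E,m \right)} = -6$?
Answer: $-8630$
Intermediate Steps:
$Y{\left(E,m \right)} = 8$ ($Y{\left(E,m \right)} = 2 - -6 = 2 + 6 = 8$)
$g{\left(Y{\left(J,9 \right)} \right)} - 8638 = 8 - 8638 = -8630$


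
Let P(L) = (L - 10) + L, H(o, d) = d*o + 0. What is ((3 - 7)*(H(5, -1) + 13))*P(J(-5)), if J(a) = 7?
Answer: -128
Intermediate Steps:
H(o, d) = d*o
P(L) = -10 + 2*L (P(L) = (-10 + L) + L = -10 + 2*L)
((3 - 7)*(H(5, -1) + 13))*P(J(-5)) = ((3 - 7)*(-1*5 + 13))*(-10 + 2*7) = (-4*(-5 + 13))*(-10 + 14) = -4*8*4 = -32*4 = -128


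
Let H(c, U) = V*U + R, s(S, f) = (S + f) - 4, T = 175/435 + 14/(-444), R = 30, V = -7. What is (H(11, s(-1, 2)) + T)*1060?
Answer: 175284250/3219 ≈ 54453.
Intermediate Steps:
T = 2387/6438 (T = 175*(1/435) + 14*(-1/444) = 35/87 - 7/222 = 2387/6438 ≈ 0.37077)
s(S, f) = -4 + S + f
H(c, U) = 30 - 7*U (H(c, U) = -7*U + 30 = 30 - 7*U)
(H(11, s(-1, 2)) + T)*1060 = ((30 - 7*(-4 - 1 + 2)) + 2387/6438)*1060 = ((30 - 7*(-3)) + 2387/6438)*1060 = ((30 + 21) + 2387/6438)*1060 = (51 + 2387/6438)*1060 = (330725/6438)*1060 = 175284250/3219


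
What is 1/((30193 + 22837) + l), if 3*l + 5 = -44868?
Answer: 3/114217 ≈ 2.6266e-5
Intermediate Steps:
l = -44873/3 (l = -5/3 + (1/3)*(-44868) = -5/3 - 14956 = -44873/3 ≈ -14958.)
1/((30193 + 22837) + l) = 1/((30193 + 22837) - 44873/3) = 1/(53030 - 44873/3) = 1/(114217/3) = 3/114217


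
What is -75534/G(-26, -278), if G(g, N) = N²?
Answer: -37767/38642 ≈ -0.97736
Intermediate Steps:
-75534/G(-26, -278) = -75534/((-278)²) = -75534/77284 = -75534*1/77284 = -37767/38642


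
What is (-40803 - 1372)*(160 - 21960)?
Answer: 919415000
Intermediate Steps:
(-40803 - 1372)*(160 - 21960) = -42175*(-21800) = 919415000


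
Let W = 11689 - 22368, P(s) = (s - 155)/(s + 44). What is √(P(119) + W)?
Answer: I*√283736219/163 ≈ 103.34*I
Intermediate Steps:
P(s) = (-155 + s)/(44 + s)
W = -10679
√(P(119) + W) = √((-155 + 119)/(44 + 119) - 10679) = √(-36/163 - 10679) = √(-1740713/163) = I*√283736219/163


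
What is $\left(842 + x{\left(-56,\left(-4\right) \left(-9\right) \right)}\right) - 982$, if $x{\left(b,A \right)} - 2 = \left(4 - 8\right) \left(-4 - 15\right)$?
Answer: $-62$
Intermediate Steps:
$x{\left(b,A \right)} = 78$ ($x{\left(b,A \right)} = 2 + \left(4 - 8\right) \left(-4 - 15\right) = 2 - -76 = 2 + 76 = 78$)
$\left(842 + x{\left(-56,\left(-4\right) \left(-9\right) \right)}\right) - 982 = \left(842 + 78\right) - 982 = 920 - 982 = -62$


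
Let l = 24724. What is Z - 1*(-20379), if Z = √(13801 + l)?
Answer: 20379 + 5*√1541 ≈ 20575.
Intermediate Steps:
Z = 5*√1541 (Z = √(13801 + 24724) = √38525 = 5*√1541 ≈ 196.28)
Z - 1*(-20379) = 5*√1541 - 1*(-20379) = 5*√1541 + 20379 = 20379 + 5*√1541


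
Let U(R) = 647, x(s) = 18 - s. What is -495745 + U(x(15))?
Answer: -495098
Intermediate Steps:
-495745 + U(x(15)) = -495745 + 647 = -495098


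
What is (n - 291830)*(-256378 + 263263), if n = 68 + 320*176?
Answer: -1621018170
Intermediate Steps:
n = 56388 (n = 68 + 56320 = 56388)
(n - 291830)*(-256378 + 263263) = (56388 - 291830)*(-256378 + 263263) = -235442*6885 = -1621018170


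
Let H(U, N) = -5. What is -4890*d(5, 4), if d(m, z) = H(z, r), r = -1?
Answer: 24450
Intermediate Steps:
d(m, z) = -5
-4890*d(5, 4) = -4890*(-5) = 24450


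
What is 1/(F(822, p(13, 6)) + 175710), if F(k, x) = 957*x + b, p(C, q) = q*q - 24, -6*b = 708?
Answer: 1/187076 ≈ 5.3454e-6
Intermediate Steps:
b = -118 (b = -⅙*708 = -118)
p(C, q) = -24 + q² (p(C, q) = q² - 24 = -24 + q²)
F(k, x) = -118 + 957*x (F(k, x) = 957*x - 118 = -118 + 957*x)
1/(F(822, p(13, 6)) + 175710) = 1/((-118 + 957*(-24 + 6²)) + 175710) = 1/((-118 + 957*(-24 + 36)) + 175710) = 1/((-118 + 957*12) + 175710) = 1/((-118 + 11484) + 175710) = 1/(11366 + 175710) = 1/187076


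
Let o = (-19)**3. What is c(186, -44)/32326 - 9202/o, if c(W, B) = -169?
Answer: 296304681/221724034 ≈ 1.3364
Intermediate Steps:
o = -6859
c(186, -44)/32326 - 9202/o = -169/32326 - 9202/(-6859) = -169*1/32326 - 9202*(-1/6859) = -169/32326 + 9202/6859 = 296304681/221724034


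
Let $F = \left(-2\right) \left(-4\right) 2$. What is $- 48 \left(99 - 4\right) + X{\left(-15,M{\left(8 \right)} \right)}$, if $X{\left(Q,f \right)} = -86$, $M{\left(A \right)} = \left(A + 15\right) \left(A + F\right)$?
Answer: $-4646$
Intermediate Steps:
$F = 16$ ($F = 8 \cdot 2 = 16$)
$M{\left(A \right)} = \left(15 + A\right) \left(16 + A\right)$ ($M{\left(A \right)} = \left(A + 15\right) \left(A + 16\right) = \left(15 + A\right) \left(16 + A\right)$)
$- 48 \left(99 - 4\right) + X{\left(-15,M{\left(8 \right)} \right)} = - 48 \left(99 - 4\right) - 86 = \left(-48\right) 95 - 86 = -4560 - 86 = -4646$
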